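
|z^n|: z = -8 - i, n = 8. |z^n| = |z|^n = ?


|z| = sqrt(64+1) = sqrt(65) = 8.0623
|z^8| = |z|^8 = (sqrt(65))^8 = 65^4 = 17850625

|z^8| = 17850625


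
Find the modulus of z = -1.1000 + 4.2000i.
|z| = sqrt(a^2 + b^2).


|z| = sqrt((-1.1)^2 + 4.2^2) = sqrt(1.21 + 17.64) = sqrt(18.85) = 4.3417

|z| = 4.3417


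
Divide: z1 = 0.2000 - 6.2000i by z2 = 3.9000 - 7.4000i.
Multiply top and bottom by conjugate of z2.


Conjugate of z2 = 3.9000 + 7.4000i
Numerator: (0.2000 - 6.2000i)(3.9000 + 7.4000i) = 46.6600 - 22.7000i
Denominator: 3.9^2 + (-7.4)^2 = 69.97
Result = (46.6600 - 22.7000i)/69.97

0.6669 - 0.3244i


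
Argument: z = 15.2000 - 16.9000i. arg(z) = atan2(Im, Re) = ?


Re = 15.2, Im = -16.9
arg = atan2(-16.9, 15.2) = -48.0315 degrees

arg(z) = -48.0315 degrees


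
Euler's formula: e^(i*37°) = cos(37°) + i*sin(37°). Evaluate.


cos(37°) = 0.7986
sin(37°) = 0.6018

e^(i*37°) = 0.7986 + 0.6018i


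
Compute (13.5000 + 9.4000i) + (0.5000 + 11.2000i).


Real: 13.5 + 0.5 = 14
Imag: 9.4 + 11.2 = 20.6

14.0000 + 20.6000i


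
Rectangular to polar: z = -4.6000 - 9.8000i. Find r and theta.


r = sqrt(21.16+96.04) = sqrt(117.2) = 10.8259
theta = atan2(-9.8, -4.6) = -115.1448 degrees

r = 10.8259, theta = -115.1448 degrees


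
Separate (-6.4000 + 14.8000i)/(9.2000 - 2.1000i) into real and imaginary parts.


Multiply by conjugate: (-6.4000 + 14.8000i)(9.2000 + 2.1000i) / (9.2^2 + (-2.1)^2)
Numerator real = -6.4*9.2 + 14.8*(-2.1) = -89.96
Numerator imag = 14.8*9.2 - (-6.4)*(-2.1) = 122.72
Denominator = 89.05
Re(z) = -89.96/89.05 = -1.0102
Im(z) = 122.72/89.05 = 1.3781

Re(z) = -1.0102, Im(z) = 1.3781


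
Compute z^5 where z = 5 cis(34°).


r^5 = 5^5 = 3125
n*theta = 5*34° = 170° = 170° (mod 360)
a = 3125*cos(170°) = -3077.5242
b = 3125*sin(170°) = 542.6506

3125 cis(170°) = -3077.5242 + 542.6506i


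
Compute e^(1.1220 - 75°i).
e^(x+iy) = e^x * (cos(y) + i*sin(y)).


e^1.1220 = 3.0710
cos(-75°) = 0.2588
sin(-75°) = -0.9659
Real = 3.0710*0.2588 = 0.7948
Imag = 3.0710*(-0.9659) = -2.9663

0.7948 - 2.9663i


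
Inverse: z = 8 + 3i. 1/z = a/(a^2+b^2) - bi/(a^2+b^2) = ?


|z|^2 = 64+9 = 73
1/z = (8 - 3i)/73

1/z = 0.1096 - 0.0411i


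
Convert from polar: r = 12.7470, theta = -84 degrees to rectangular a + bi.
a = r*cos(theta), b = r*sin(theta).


a = 12.7470*cos(-84°) = 12.7470*0.10453 = 1.3324
b = 12.7470*sin(-84°) = 12.7470*(-0.994522) = -12.6772

1.3324 - 12.6772i


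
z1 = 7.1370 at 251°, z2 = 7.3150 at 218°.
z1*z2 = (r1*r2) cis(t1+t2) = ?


r = 7.1370 * 7.3150 = 52.2072
theta = 251° + 218° = 469° = 109° (mod 360)

52.2072 cis(109°)


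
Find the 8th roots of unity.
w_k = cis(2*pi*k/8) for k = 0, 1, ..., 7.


The 8th roots of unity are cis(360k/8°) for k=0..7
Angle step = 360/8 = 45°
Primitive root: cis(45°)
Primitive root = 0.7071 + 0.7071i

8 roots at angles: 0°, 45°, 90°, 135°, 180°, 225°, 270°, 315°


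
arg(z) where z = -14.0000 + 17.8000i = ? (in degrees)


Re = -14, Im = 17.8
arg = atan2(17.8, -14) = 128.1856 degrees

arg(z) = 128.1856 degrees


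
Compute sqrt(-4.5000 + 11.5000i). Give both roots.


|z| = sqrt(20.25+132.25) = 12.3491
sqrt((|z|+a)/2) = sqrt((12.3491+(-4.5))/2) = sqrt(3.9245) = 1.9810
sqrt((|z|-a)/2) = sqrt((12.3491-(-4.5))/2) = sqrt(8.4245) = 2.9025

±(1.9810 + 2.9025i) i.e. 1.9810 + 2.9025i and -1.9810 - 2.9025i


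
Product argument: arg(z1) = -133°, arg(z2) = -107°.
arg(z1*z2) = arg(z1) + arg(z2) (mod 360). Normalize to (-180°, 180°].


arg(z1*z2) = -133° - 107° = -240°
Normalized to (-180°, 180°]: 120°

120°


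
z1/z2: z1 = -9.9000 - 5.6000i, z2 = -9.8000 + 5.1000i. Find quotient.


Conjugate of z2 = -9.8000 - 5.1000i
Numerator: (-9.9000 - 5.6000i)(-9.8000 - 5.1000i) = 68.4600 + 105.3700i
Denominator: (-9.8)^2 + 5.1^2 = 122.05
Result = (68.4600 + 105.3700i)/122.05

0.5609 + 0.8633i


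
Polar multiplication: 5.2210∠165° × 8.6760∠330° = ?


r = 5.2210 * 8.6760 = 45.2974
theta = 165° + 330° = 495° = 135° (mod 360)

45.2974 cis(135°)


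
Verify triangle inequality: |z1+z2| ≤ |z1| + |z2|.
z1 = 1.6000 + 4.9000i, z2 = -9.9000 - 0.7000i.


|z1| = sqrt(1.6^2 + 4.9^2) = sqrt(26.57) = 5.1546
|z2| = sqrt((-9.9)^2 + (-0.7)^2) = sqrt(98.5) = 9.9247
z1+z2 = -8.3000 + 4.2000i
|z1+z2| = sqrt(86.53) = 9.3022
|z1|+|z2| = 5.1546 + 9.9247 = 15.0793

|z1+z2| = 9.3022 ≤ |z1|+|z2| = 15.0793 (verified)


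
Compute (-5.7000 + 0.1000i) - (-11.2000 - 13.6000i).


Real: -5.7 + 11.2 = 5.5
Imag: 0.1 + 13.6 = 13.7

5.5000 + 13.7000i


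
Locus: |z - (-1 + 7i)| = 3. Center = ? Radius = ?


|z - z0| = r is a circle with center z0 and radius r.
Center = (-1, 7), radius = 3

Circle with center (-1, 7) and radius 3


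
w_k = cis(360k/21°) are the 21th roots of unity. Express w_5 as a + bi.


Angle = 360*5/21 = 85.7143°
a = cos(85.7143°) = 0.0747
b = sin(85.7143°) = 0.9972

0.0747 + 0.9972i


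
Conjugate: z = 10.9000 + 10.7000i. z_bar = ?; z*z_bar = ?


z_bar = 10.9000 - 10.7000i
z*z_bar = 10.9^2 + 10.7^2 = 118.81 + 114.49 = 233.3

z_bar = 10.9000 - 10.7000i, z*z_bar = 233.3


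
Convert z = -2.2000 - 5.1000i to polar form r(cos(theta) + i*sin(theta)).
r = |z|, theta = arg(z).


r = sqrt(4.84+26.01) = sqrt(30.85) = 5.5543
theta = atan2(-5.1, -2.2) = -113.3340 degrees

r = 5.5543, theta = -113.3340 degrees


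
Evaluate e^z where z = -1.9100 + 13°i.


e^-1.9100 = 0.1481
cos(13°) = 0.9744
sin(13°) = 0.225
Real = 0.1481*0.9744 = 0.1443
Imag = 0.1481*0.225 = 0.0333

0.1443 + 0.0333i


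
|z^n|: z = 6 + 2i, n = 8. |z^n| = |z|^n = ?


|z| = sqrt(36+4) = sqrt(40) = 6.3246
|z^8| = |z|^8 = (sqrt(40))^8 = 40^4 = 2560000

|z^8| = 2560000


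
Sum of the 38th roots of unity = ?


The sum of all 38th roots of unity is 0.
Geometric series: (1 - w^38)/(1 - w) = (1-1)/(1-w) = 0 since w^38 = 1, w ≠ 1.
Alternatively: coefficient of z^37 in z^38 - 1 is 0.

0


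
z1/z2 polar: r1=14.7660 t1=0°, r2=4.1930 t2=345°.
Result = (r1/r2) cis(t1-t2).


r = 14.7660 / 4.1930 = 3.5216
theta = 0° - 345° = -345° = 15° (mod 360)

3.5216 cis(15°)


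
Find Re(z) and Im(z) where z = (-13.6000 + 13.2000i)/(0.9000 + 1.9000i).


Multiply by conjugate: (-13.6000 + 13.2000i)(0.9000 - 1.9000i) / (0.9^2 + 1.9^2)
Numerator real = -13.6*0.9 + 13.2*1.9 = 12.84
Numerator imag = 13.2*0.9 - (-13.6)*1.9 = 37.72
Denominator = 4.42
Re(z) = 12.84/4.42 = 2.9050
Im(z) = 37.72/4.42 = 8.5339

Re(z) = 2.9050, Im(z) = 8.5339


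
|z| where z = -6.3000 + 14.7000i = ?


|z| = sqrt((-6.3)^2 + 14.7^2) = sqrt(39.69 + 216.09) = sqrt(255.78) = 15.9931

|z| = 15.9931


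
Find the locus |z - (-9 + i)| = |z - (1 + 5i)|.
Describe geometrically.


Equal distances means the locus is the perpendicular bisector of z1 and z2.
Midpoint = ((-9+1)/2, (1+5)/2) = (-4.0000, 3.0000)

Perpendicular bisector through (-4.0000, 3.0000)


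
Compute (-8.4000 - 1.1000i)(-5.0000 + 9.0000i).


Real = -8.4*(-5) - (-1.1)*9 = 42 - (-9.9) = 51.9
Imag = -8.4*9 - (5)*(-1.1) = -75.6 + 5.5 = -70.1

51.9000 - 70.1000i


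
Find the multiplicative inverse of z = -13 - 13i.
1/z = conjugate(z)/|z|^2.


|z|^2 = 169+169 = 338
1/z = (-13 + 13i)/338

1/z = -0.0385 + 0.0385i


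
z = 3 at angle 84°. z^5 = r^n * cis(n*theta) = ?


r^5 = 3^5 = 243
n*theta = 5*84° = 420° = 60° (mod 360)
a = 243*cos(60°) = 121.5000
b = 243*sin(60°) = 210.4442

243 cis(60°) = 121.5000 + 210.4442i


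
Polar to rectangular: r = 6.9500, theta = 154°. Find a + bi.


a = 6.9500*cos(154°) = 6.9500*(-0.89879) = -6.2466
b = 6.9500*sin(154°) = 6.9500*0.43837 = 3.0467

-6.2466 + 3.0467i


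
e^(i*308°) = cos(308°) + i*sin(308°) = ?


cos(308°) = 0.6157
sin(308°) = -0.7880

e^(i*308°) = 0.6157 - 0.7880i


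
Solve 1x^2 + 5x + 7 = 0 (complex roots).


disc = 5^2 - 4*1*7 = 25 - 28 = -3
sqrt(|disc|) = sqrt(3) = 1.7321
Real part = -5/(2*1) = -2.5000
Imag part = 1.7321/(2*1) = 0.8660

-2.5000 ± 0.8660i


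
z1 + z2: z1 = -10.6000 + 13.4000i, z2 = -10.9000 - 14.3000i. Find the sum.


Real: -10.6 - 10.9 = -21.5
Imag: 13.4 - 14.3 = -0.9

-21.5000 - 0.9000i


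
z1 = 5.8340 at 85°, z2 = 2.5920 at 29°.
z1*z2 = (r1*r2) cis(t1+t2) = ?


r = 5.8340 * 2.5920 = 15.1217
theta = 85° + 29° = 114° = 114° (mod 360)

15.1217 cis(114°)


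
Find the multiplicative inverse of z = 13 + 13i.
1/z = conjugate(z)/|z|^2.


|z|^2 = 169+169 = 338
1/z = (13 - 13i)/338

1/z = 0.0385 - 0.0385i


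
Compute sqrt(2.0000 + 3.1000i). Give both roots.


|z| = sqrt(4+9.61) = 3.6892
sqrt((|z|+a)/2) = sqrt((3.6892+2)/2) = sqrt(2.8446) = 1.6866
sqrt((|z|-a)/2) = sqrt((3.6892-2)/2) = sqrt(0.8446) = 0.9190

±(1.6866 + 0.9190i) i.e. 1.6866 + 0.9190i and -1.6866 - 0.9190i


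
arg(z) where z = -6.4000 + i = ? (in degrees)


Re = -6.4, Im = 1
arg = atan2(1, -6.4) = 171.1193 degrees

arg(z) = 171.1193 degrees


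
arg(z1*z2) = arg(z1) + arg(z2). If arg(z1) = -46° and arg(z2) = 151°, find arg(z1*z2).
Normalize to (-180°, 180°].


arg(z1*z2) = -46° + 151° = 105°
Normalized to (-180°, 180°]: 105°

105°


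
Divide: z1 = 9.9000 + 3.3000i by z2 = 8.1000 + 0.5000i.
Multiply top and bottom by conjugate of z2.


Conjugate of z2 = 8.1000 - 0.5000i
Numerator: (9.9000 + 3.3000i)(8.1000 - 0.5000i) = 81.8400 + 21.7800i
Denominator: 8.1^2 + 0.5^2 = 65.86
Result = (81.8400 + 21.7800i)/65.86

1.2426 + 0.3307i


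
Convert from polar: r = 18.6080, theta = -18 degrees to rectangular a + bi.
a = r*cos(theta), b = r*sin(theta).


a = 18.6080*cos(-18°) = 18.6080*0.95106 = 17.6973
b = 18.6080*sin(-18°) = 18.6080*(-0.30902) = -5.7502

17.6973 - 5.7502i


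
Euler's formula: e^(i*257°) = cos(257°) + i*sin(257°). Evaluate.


cos(257°) = -0.2250
sin(257°) = -0.9744

e^(i*257°) = -0.2250 - 0.9744i


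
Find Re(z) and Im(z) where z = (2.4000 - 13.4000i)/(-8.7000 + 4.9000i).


Multiply by conjugate: (2.4000 - 13.4000i)(-8.7000 - 4.9000i) / ((-8.7)^2 + 4.9^2)
Numerator real = 2.4*(-8.7) - (13.4)*4.9 = -86.54
Numerator imag = -13.4*(-8.7) - 2.4*4.9 = 104.82
Denominator = 99.7
Re(z) = -86.54/99.7 = -0.8680
Im(z) = 104.82/99.7 = 1.0514

Re(z) = -0.8680, Im(z) = 1.0514


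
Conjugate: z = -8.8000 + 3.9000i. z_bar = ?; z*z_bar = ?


z_bar = -8.8000 - 3.9000i
z*z_bar = (-8.8)^2 + 3.9^2 = 77.44 + 15.21 = 92.65

z_bar = -8.8000 - 3.9000i, z*z_bar = 92.65


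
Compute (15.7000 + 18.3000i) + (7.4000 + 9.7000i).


Real: 15.7 + 7.4 = 23.1
Imag: 18.3 + 9.7 = 28

23.1000 + 28.0000i


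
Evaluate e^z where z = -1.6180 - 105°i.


e^-1.6180 = 0.1983
cos(-105°) = -0.2588
sin(-105°) = -0.9659
Real = 0.1983*(-0.2588) = -0.0513
Imag = 0.1983*(-0.9659) = -0.1915

-0.0513 - 0.1915i


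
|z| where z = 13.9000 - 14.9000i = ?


|z| = sqrt(13.9^2 + (-14.9)^2) = sqrt(193.21 + 222.01) = sqrt(415.22) = 20.3769

|z| = 20.3769


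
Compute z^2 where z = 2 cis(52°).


r^2 = 2^2 = 4
n*theta = 2*52° = 104° = 104° (mod 360)
a = 4*cos(104°) = -0.9677
b = 4*sin(104°) = 3.8812

4 cis(104°) = -0.9677 + 3.8812i


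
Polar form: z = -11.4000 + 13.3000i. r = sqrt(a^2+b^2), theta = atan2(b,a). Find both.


r = sqrt(129.96+176.89) = sqrt(306.85) = 17.5171
theta = atan2(13.3, -11.4) = 130.6013 degrees

r = 17.5171, theta = 130.6013 degrees


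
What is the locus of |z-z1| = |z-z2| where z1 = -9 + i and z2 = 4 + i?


Equal distances means the locus is the perpendicular bisector of z1 and z2.
Midpoint = ((-9+4)/2, (1+1)/2) = (-2.5000, 1.0000)

Perpendicular bisector through (-2.5000, 1.0000)


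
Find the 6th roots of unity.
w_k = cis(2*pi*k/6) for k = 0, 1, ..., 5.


The 6th roots of unity are cis(360k/6°) for k=0..5
Angle step = 360/6 = 60°
Primitive root: cis(60°)
Primitive root = 0.5000 + 0.8660i

6 roots at angles: 0°, 60°, 120°, 180°, 240°, 300°


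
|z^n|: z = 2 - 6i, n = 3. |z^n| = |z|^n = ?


|z| = sqrt(4+36) = sqrt(40) = 6.3246
|z^3| = |z|^3 = (sqrt(40))^3 = 40*sqrt(40)

|z^3| = 40*sqrt(40) ≈ 252.9822


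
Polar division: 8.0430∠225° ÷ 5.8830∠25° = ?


r = 8.0430 / 5.8830 = 1.3672
theta = 225° - 25° = 200° = 200° (mod 360)

1.3672 cis(200°)


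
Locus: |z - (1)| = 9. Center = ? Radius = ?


|z - z0| = r is a circle with center z0 and radius r.
Center = (1, 0), radius = 9

Circle with center (1, 0) and radius 9


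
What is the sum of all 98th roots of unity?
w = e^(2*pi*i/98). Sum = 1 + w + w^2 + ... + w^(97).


The sum of all 98th roots of unity is 0.
Geometric series: (1 - w^98)/(1 - w) = (1-1)/(1-w) = 0 since w^98 = 1, w ≠ 1.
Alternatively: coefficient of z^97 in z^98 - 1 is 0.

0


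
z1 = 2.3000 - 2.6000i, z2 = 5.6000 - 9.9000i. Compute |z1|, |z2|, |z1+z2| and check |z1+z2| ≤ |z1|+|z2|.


|z1| = sqrt(2.3^2 + (-2.6)^2) = sqrt(12.05) = 3.4713
|z2| = sqrt(5.6^2 + (-9.9)^2) = sqrt(129.37) = 11.3741
z1+z2 = 7.9000 - 12.5000i
|z1+z2| = sqrt(218.66) = 14.7872
|z1|+|z2| = 3.4713 + 11.3741 = 14.8454

|z1+z2| = 14.7872 ≤ |z1|+|z2| = 14.8454 (verified)


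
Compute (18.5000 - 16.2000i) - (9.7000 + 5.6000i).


Real: 18.5 - 9.7 = 8.8
Imag: -16.2 - 5.6 = -21.8

8.8000 - 21.8000i


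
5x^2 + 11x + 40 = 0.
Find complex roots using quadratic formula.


disc = 11^2 - 4*5*40 = 121 - 800 = -679
sqrt(|disc|) = sqrt(679) = 26.0576
Real part = -11/(2*5) = -1.1000
Imag part = 26.0576/(2*5) = 2.6058

-1.1000 ± 2.6058i


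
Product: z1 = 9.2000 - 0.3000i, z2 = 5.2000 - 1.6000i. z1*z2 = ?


Real = 9.2*5.2 - (-0.3)*(-1.6) = 47.84 - 0.48 = 47.36
Imag = 9.2*(-1.6) + 5.2*(-0.3) = -14.72 - (1.56) = -16.28

47.3600 - 16.2800i


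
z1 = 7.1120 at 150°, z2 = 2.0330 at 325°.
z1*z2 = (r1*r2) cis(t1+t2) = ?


r = 7.1120 * 2.0330 = 14.4587
theta = 150° + 325° = 475° = 115° (mod 360)

14.4587 cis(115°)


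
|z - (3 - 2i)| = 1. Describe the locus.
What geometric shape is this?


|z - z0| = r is a circle with center z0 and radius r.
Center = (3, -2), radius = 1

Circle with center (3, -2) and radius 1


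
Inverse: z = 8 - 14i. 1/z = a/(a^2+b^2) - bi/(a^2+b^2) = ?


|z|^2 = 64+196 = 260
1/z = (8 + 14i)/260

1/z = 0.0308 + 0.0538i


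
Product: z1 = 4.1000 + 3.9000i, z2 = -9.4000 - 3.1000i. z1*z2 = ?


Real = 4.1*(-9.4) - 3.9*(-3.1) = -38.54 - (-12.09) = -26.45
Imag = 4.1*(-3.1) - (9.4)*3.9 = -12.71 - (36.66) = -49.37

-26.4500 - 49.3700i


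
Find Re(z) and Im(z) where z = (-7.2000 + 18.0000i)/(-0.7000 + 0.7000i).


Multiply by conjugate: (-7.2000 + 18.0000i)(-0.7000 - 0.7000i) / ((-0.7)^2 + 0.7^2)
Numerator real = -7.2*(-0.7) + 18*0.7 = 17.64
Numerator imag = 18*(-0.7) - (-7.2)*0.7 = -7.56
Denominator = 0.98
Re(z) = 17.64/0.98 = 18.0000
Im(z) = -7.56/0.98 = -7.7143

Re(z) = 18.0000, Im(z) = -7.7143


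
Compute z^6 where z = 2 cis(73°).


r^6 = 2^6 = 64
n*theta = 6*73° = 438° = 78° (mod 360)
a = 64*cos(78°) = 13.3063
b = 64*sin(78°) = 62.6014

64 cis(78°) = 13.3063 + 62.6014i


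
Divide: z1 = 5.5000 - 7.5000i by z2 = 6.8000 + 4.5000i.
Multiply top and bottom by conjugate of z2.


Conjugate of z2 = 6.8000 - 4.5000i
Numerator: (5.5000 - 7.5000i)(6.8000 - 4.5000i) = 3.6500 - 75.7500i
Denominator: 6.8^2 + 4.5^2 = 66.49
Result = (3.6500 - 75.7500i)/66.49

0.0549 - 1.1393i


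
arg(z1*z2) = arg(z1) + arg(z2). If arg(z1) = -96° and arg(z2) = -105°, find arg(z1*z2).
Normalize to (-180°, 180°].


arg(z1*z2) = -96° - 105° = -201°
Normalized to (-180°, 180°]: 159°

159°


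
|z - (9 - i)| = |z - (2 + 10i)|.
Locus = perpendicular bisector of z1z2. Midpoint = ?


Equal distances means the locus is the perpendicular bisector of z1 and z2.
Midpoint = ((9+2)/2, (-1+10)/2) = (5.5000, 4.5000)

Perpendicular bisector through (5.5000, 4.5000)


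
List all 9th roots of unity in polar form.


The 9th roots of unity are cis(360k/9°) for k=0..8
Angle step = 360/9 = 40°
Primitive root: cis(40°)
Primitive root = 0.7660 + 0.6428i

9 roots at angles: 0°, 40°, 80°, 120°, 160°, 200°, 240°, 280°, 320°


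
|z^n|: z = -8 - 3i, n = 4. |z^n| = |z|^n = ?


|z| = sqrt(64+9) = sqrt(73) = 8.5440
|z^4| = |z|^4 = (sqrt(73))^4 = 73^2 = 5329

|z^4| = 5329


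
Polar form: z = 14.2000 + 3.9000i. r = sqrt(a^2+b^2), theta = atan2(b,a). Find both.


r = sqrt(201.64+15.21) = sqrt(216.85) = 14.7258
theta = atan2(3.9, 14.2) = 15.3575 degrees

r = 14.7258, theta = 15.3575 degrees


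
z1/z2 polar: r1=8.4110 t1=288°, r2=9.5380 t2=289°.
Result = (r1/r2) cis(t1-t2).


r = 8.4110 / 9.5380 = 0.8818
theta = 288° - 289° = -1° = 359° (mod 360)

0.8818 cis(359°)


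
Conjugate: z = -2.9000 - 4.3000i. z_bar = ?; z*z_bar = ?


z_bar = -2.9000 + 4.3000i
z*z_bar = (-2.9)^2 + (-4.3)^2 = 8.41 + 18.49 = 26.9

z_bar = -2.9000 + 4.3000i, z*z_bar = 26.9


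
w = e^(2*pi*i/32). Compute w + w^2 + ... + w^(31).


With w = e^(2*pi*i/32), all 32 of the 32th roots of unity w^0 = 1, w, ..., w^(31) sum to 0: 1 + w + ... + w^(31) = (1 - w^32)/(1 - w) = 0 since w^32 = 1, w ≠ 1.
Removing the root 1: w + w^2 + ... + w^(31) = 0 - 1 = -1

Sum = -1


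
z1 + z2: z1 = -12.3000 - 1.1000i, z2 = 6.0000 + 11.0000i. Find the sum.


Real: -12.3 + 6 = -6.3
Imag: -1.1 + 11 = 9.9

-6.3000 + 9.9000i


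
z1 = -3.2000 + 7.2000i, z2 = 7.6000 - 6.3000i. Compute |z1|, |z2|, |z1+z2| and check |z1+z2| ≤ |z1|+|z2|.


|z1| = sqrt((-3.2)^2 + 7.2^2) = sqrt(62.08) = 7.8791
|z2| = sqrt(7.6^2 + (-6.3)^2) = sqrt(97.45) = 9.8717
z1+z2 = 4.4000 + 0.9000i
|z1+z2| = sqrt(20.17) = 4.4911
|z1|+|z2| = 7.8791 + 9.8717 = 17.7508

|z1+z2| = 4.4911 ≤ |z1|+|z2| = 17.7508 (verified)


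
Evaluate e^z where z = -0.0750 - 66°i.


e^-0.0750 = 0.9277
cos(-66°) = 0.4067
sin(-66°) = -0.9135
Real = 0.9277*0.4067 = 0.3773
Imag = 0.9277*(-0.9135) = -0.8475

0.3773 - 0.8475i


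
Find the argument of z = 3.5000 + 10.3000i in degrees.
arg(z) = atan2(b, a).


Re = 3.5, Im = 10.3
arg = atan2(10.3, 3.5) = 71.2319 degrees

arg(z) = 71.2319 degrees


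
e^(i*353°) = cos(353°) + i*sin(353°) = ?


cos(353°) = 0.9925
sin(353°) = -0.1219

e^(i*353°) = 0.9925 - 0.1219i


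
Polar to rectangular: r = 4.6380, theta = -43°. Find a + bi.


a = 4.6380*cos(-43°) = 4.6380*0.73135 = 3.3920
b = 4.6380*sin(-43°) = 4.6380*(-0.682) = -3.1631

3.3920 - 3.1631i


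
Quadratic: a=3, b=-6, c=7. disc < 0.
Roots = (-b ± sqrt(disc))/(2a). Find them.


disc = (-6)^2 - 4*3*7 = 36 - 84 = -48
sqrt(|disc|) = sqrt(48) = 6.9282
Real part = 6/(2*3) = 1.0000
Imag part = 6.9282/(2*3) = 1.1547

1.0000 ± 1.1547i


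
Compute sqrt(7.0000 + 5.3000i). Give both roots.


|z| = sqrt(49+28.09) = 8.7801
sqrt((|z|+a)/2) = sqrt((8.7801+7)/2) = sqrt(7.8900) = 2.8089
sqrt((|z|-a)/2) = sqrt((8.7801-7)/2) = sqrt(0.8900) = 0.9434

±(2.8089 + 0.9434i) i.e. 2.8089 + 0.9434i and -2.8089 - 0.9434i


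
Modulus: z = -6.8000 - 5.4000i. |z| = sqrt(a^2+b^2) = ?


|z| = sqrt((-6.8)^2 + (-5.4)^2) = sqrt(46.24 + 29.16) = sqrt(75.4) = 8.6833

|z| = 8.6833


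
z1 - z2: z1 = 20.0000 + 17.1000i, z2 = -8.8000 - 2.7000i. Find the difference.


Real: 20 + 8.8 = 28.8
Imag: 17.1 + 2.7 = 19.8

28.8000 + 19.8000i


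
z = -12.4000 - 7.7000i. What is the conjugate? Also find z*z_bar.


z_bar = -12.4000 + 7.7000i
z*z_bar = (-12.4)^2 + (-7.7)^2 = 153.76 + 59.29 = 213.05

z_bar = -12.4000 + 7.7000i, z*z_bar = 213.05


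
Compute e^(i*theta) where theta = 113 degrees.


cos(113°) = -0.3907
sin(113°) = 0.9205

e^(i*113°) = -0.3907 + 0.9205i


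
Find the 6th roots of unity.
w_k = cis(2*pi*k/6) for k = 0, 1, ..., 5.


The 6th roots of unity are cis(360k/6°) for k=0..5
Angle step = 360/6 = 60°
Primitive root: cis(60°)
Primitive root = 0.5000 + 0.8660i

6 roots at angles: 0°, 60°, 120°, 180°, 240°, 300°


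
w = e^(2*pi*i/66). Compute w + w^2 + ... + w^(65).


With w = e^(2*pi*i/66), all 66 of the 66th roots of unity w^0 = 1, w, ..., w^(65) sum to 0: 1 + w + ... + w^(65) = (1 - w^66)/(1 - w) = 0 since w^66 = 1, w ≠ 1.
Removing the root 1: w + w^2 + ... + w^(65) = 0 - 1 = -1

Sum = -1


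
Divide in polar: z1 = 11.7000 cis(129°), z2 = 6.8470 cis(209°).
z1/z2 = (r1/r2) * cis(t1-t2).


r = 11.7000 / 6.8470 = 1.7088
theta = 129° - 209° = -80° = 280° (mod 360)

1.7088 cis(280°)


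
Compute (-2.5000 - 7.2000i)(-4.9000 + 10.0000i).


Real = -2.5*(-4.9) - (-7.2)*10 = 12.25 - (-72) = 84.25
Imag = -2.5*10 - (4.9)*(-7.2) = -25 + 35.28 = 10.28

84.2500 + 10.2800i


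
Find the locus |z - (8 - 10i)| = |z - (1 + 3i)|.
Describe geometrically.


Equal distances means the locus is the perpendicular bisector of z1 and z2.
Midpoint = ((8+1)/2, (-10+3)/2) = (4.5000, -3.5000)

Perpendicular bisector through (4.5000, -3.5000)


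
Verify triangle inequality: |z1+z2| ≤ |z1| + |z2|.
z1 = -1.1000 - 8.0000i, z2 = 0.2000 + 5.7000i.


|z1| = sqrt((-1.1)^2 + (-8)^2) = sqrt(65.21) = 8.0753
|z2| = sqrt(0.2^2 + 5.7^2) = sqrt(32.53) = 5.7035
z1+z2 = -0.9000 - 2.3000i
|z1+z2| = sqrt(6.1) = 2.4698
|z1|+|z2| = 8.0753 + 5.7035 = 13.7788

|z1+z2| = 2.4698 ≤ |z1|+|z2| = 13.7788 (verified)


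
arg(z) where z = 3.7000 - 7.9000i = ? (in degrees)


Re = 3.7, Im = -7.9
arg = atan2(-7.9, 3.7) = -64.9037 degrees

arg(z) = -64.9037 degrees


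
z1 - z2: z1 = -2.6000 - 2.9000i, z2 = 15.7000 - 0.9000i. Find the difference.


Real: -2.6 - 15.7 = -18.3
Imag: -2.9 + 0.9 = -2

-18.3000 - 2.0000i


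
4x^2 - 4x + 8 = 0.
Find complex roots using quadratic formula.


disc = (-4)^2 - 4*4*8 = 16 - 128 = -112
sqrt(|disc|) = sqrt(112) = 10.5830
Real part = 4/(2*4) = 0.5000
Imag part = 10.5830/(2*4) = 1.3229

0.5000 ± 1.3229i


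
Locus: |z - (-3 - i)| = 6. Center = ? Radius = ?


|z - z0| = r is a circle with center z0 and radius r.
Center = (-3, -1), radius = 6

Circle with center (-3, -1) and radius 6


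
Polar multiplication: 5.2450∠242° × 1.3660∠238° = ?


r = 5.2450 * 1.3660 = 7.1647
theta = 242° + 238° = 480° = 120° (mod 360)

7.1647 cis(120°)


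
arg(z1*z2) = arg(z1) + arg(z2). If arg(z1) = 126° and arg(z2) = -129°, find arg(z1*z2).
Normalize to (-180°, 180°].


arg(z1*z2) = 126° - 129° = -3°
Normalized to (-180°, 180°]: -3°

-3°


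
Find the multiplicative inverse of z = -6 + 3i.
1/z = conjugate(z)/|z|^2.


|z|^2 = 36+9 = 45
1/z = (-6 - 3i)/45

1/z = -0.1333 - 0.0667i


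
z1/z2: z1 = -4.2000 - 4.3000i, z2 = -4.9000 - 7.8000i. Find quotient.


Conjugate of z2 = -4.9000 + 7.8000i
Numerator: (-4.2000 - 4.3000i)(-4.9000 + 7.8000i) = 54.1200 - 11.6900i
Denominator: (-4.9)^2 + (-7.8)^2 = 84.85
Result = (54.1200 - 11.6900i)/84.85

0.6378 - 0.1378i


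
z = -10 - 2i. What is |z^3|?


|z| = sqrt(100+4) = sqrt(104) = 10.1980
|z^3| = |z|^3 = (sqrt(104))^3 = 104*sqrt(104)

|z^3| = 104*sqrt(104) ≈ 1060.5961


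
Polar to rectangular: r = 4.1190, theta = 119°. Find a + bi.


a = 4.1190*cos(119°) = 4.1190*(-0.4848) = -1.9969
b = 4.1190*sin(119°) = 4.1190*0.87462 = 3.6026

-1.9969 + 3.6026i


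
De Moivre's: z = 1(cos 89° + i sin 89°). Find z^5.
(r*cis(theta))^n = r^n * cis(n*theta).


r^5 = 1^5 = 1
n*theta = 5*89° = 445° = 85° (mod 360)
a = 1*cos(85°) = 0.0872
b = 1*sin(85°) = 0.9962

1 cis(85°) = 0.0872 + 0.9962i


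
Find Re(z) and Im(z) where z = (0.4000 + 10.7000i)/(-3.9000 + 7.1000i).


Multiply by conjugate: (0.4000 + 10.7000i)(-3.9000 - 7.1000i) / ((-3.9)^2 + 7.1^2)
Numerator real = 0.4*(-3.9) + 10.7*7.1 = 74.41
Numerator imag = 10.7*(-3.9) - 0.4*7.1 = -44.57
Denominator = 65.62
Re(z) = 74.41/65.62 = 1.1340
Im(z) = -44.57/65.62 = -0.6792

Re(z) = 1.1340, Im(z) = -0.6792


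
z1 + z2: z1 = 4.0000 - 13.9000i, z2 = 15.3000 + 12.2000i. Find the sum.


Real: 4 + 15.3 = 19.3
Imag: -13.9 + 12.2 = -1.7

19.3000 - 1.7000i


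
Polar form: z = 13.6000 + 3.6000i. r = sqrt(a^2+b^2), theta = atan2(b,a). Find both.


r = sqrt(184.96+12.96) = sqrt(197.92) = 14.0684
theta = atan2(3.6, 13.6) = 14.8265 degrees

r = 14.0684, theta = 14.8265 degrees


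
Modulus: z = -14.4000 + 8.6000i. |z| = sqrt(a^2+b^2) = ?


|z| = sqrt((-14.4)^2 + 8.6^2) = sqrt(207.36 + 73.96) = sqrt(281.32) = 16.7726

|z| = 16.7726


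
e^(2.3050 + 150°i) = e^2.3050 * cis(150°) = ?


e^2.3050 = 10.0242
cos(150°) = -0.866025
sin(150°) = 0.5
Real = 10.0242*(-0.866025) = -8.6812
Imag = 10.0242*0.5 = 5.0121

-8.6812 + 5.0121i


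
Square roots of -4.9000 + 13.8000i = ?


|z| = sqrt(24.01+190.44) = 14.6441
sqrt((|z|+a)/2) = sqrt((14.6441+(-4.9))/2) = sqrt(4.8721) = 2.2073
sqrt((|z|-a)/2) = sqrt((14.6441-(-4.9))/2) = sqrt(9.7721) = 3.1260

±(2.2073 + 3.1260i) i.e. 2.2073 + 3.1260i and -2.2073 - 3.1260i


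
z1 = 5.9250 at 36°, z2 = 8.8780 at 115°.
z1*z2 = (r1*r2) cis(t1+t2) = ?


r = 5.9250 * 8.8780 = 52.6022
theta = 36° + 115° = 151° = 151° (mod 360)

52.6022 cis(151°)


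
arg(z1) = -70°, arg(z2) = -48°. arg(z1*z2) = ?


arg(z1*z2) = -70° - 48° = -118°
Normalized to (-180°, 180°]: -118°

-118°


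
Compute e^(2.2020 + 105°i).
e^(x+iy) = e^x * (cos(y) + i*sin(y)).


e^2.2020 = 9.04308
cos(105°) = -0.25882
sin(105°) = 0.965926
Real = 9.04308*(-0.25882) = -2.3405
Imag = 9.04308*0.965926 = 8.7349

-2.3405 + 8.7349i


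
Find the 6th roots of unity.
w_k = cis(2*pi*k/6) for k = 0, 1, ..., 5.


The 6th roots of unity are cis(360k/6°) for k=0..5
Angle step = 360/6 = 60°
Primitive root: cis(60°)
Primitive root = 0.5000 + 0.8660i

6 roots at angles: 0°, 60°, 120°, 180°, 240°, 300°


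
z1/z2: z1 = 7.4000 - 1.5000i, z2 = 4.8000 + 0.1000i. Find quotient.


Conjugate of z2 = 4.8000 - 0.1000i
Numerator: (7.4000 - 1.5000i)(4.8000 - 0.1000i) = 35.3700 - 7.9400i
Denominator: 4.8^2 + 0.1^2 = 23.05
Result = (35.3700 - 7.9400i)/23.05

1.5345 - 0.3445i


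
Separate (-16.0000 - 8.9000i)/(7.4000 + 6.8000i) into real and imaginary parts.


Multiply by conjugate: (-16.0000 - 8.9000i)(7.4000 - 6.8000i) / (7.4^2 + 6.8^2)
Numerator real = -16*7.4 - (8.9)*6.8 = -178.92
Numerator imag = -8.9*7.4 - (-16)*6.8 = 42.94
Denominator = 101
Re(z) = -178.92/101 = -1.7715
Im(z) = 42.94/101 = 0.4251

Re(z) = -1.7715, Im(z) = 0.4251


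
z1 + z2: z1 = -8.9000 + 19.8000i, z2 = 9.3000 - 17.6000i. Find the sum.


Real: -8.9 + 9.3 = 0.4
Imag: 19.8 - 17.6 = 2.2

0.4000 + 2.2000i


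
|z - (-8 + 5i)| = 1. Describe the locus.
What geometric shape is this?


|z - z0| = r is a circle with center z0 and radius r.
Center = (-8, 5), radius = 1

Circle with center (-8, 5) and radius 1


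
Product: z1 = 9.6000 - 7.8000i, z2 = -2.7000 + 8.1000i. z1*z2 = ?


Real = 9.6*(-2.7) - (-7.8)*8.1 = -25.92 - (-63.18) = 37.26
Imag = 9.6*8.1 - (2.7)*(-7.8) = 77.76 + 21.06 = 98.82

37.2600 + 98.8200i


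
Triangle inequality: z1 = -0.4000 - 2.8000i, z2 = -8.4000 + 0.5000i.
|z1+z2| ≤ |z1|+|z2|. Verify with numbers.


|z1| = sqrt((-0.4)^2 + (-2.8)^2) = sqrt(8) = 2.8284
|z2| = sqrt((-8.4)^2 + 0.5^2) = sqrt(70.81) = 8.4149
z1+z2 = -8.8000 - 2.3000i
|z1+z2| = sqrt(82.73) = 9.0956
|z1|+|z2| = 2.8284 + 8.4149 = 11.2433

|z1+z2| = 9.0956 ≤ |z1|+|z2| = 11.2433 (verified)


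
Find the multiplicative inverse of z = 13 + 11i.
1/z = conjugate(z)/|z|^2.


|z|^2 = 169+121 = 290
1/z = (13 - 11i)/290

1/z = 0.0448 - 0.0379i


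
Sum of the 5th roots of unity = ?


The sum of all 5th roots of unity is 0.
Geometric series: (1 - w^5)/(1 - w) = (1-1)/(1-w) = 0 since w^5 = 1, w ≠ 1.
Alternatively: coefficient of z^4 in z^5 - 1 is 0.

0


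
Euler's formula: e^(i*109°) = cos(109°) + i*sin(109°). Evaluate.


cos(109°) = -0.3256
sin(109°) = 0.9455

e^(i*109°) = -0.3256 + 0.9455i


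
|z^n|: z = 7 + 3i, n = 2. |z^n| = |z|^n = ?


|z| = sqrt(49+9) = sqrt(58) = 7.6158
|z^2| = |z|^2 = (sqrt(58))^2 = 58

|z^2| = 58


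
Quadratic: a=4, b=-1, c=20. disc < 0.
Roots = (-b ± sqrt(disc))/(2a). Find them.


disc = (-1)^2 - 4*4*20 = 1 - 320 = -319
sqrt(|disc|) = sqrt(319) = 17.8606
Real part = 1/(2*4) = 0.1250
Imag part = 17.8606/(2*4) = 2.2326

0.1250 ± 2.2326i


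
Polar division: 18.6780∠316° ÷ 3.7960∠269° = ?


r = 18.6780 / 3.7960 = 4.9204
theta = 316° - 269° = 47° = 47° (mod 360)

4.9204 cis(47°)


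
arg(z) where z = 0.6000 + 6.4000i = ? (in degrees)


Re = 0.6, Im = 6.4
arg = atan2(6.4, 0.6) = 84.6442 degrees

arg(z) = 84.6442 degrees


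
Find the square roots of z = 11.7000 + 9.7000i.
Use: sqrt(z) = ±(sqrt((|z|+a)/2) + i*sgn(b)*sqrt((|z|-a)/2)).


|z| = sqrt(136.89+94.09) = 15.1980
sqrt((|z|+a)/2) = sqrt((15.1980+11.7)/2) = sqrt(13.4490) = 3.6673
sqrt((|z|-a)/2) = sqrt((15.1980-11.7)/2) = sqrt(1.7490) = 1.3225

±(3.6673 + 1.3225i) i.e. 3.6673 + 1.3225i and -3.6673 - 1.3225i


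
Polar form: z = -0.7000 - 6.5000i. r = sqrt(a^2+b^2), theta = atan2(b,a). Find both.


r = sqrt(0.49+42.25) = sqrt(42.74) = 6.5376
theta = atan2(-6.5, -0.7) = -96.1466 degrees

r = 6.5376, theta = -96.1466 degrees


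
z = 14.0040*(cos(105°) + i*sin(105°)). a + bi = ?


a = 14.0040*cos(105°) = 14.0040*(-0.25882) = -3.6245
b = 14.0040*sin(105°) = 14.0040*0.965926 = 13.5268

-3.6245 + 13.5268i


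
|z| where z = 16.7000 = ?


|z| = sqrt(16.7^2 + 0^2) = sqrt(278.89 + 0) = sqrt(278.89) = 16.7000

|z| = 16.7000


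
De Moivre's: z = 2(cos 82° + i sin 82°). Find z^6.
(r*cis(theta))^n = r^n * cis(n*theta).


r^6 = 2^6 = 64
n*theta = 6*82° = 492° = 132° (mod 360)
a = 64*cos(132°) = -42.8244
b = 64*sin(132°) = 47.5613

64 cis(132°) = -42.8244 + 47.5613i


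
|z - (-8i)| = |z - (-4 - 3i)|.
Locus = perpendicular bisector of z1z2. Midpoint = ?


Equal distances means the locus is the perpendicular bisector of z1 and z2.
Midpoint = ((0+(-4))/2, (-8+(-3))/2) = (-2.0000, -5.5000)

Perpendicular bisector through (-2.0000, -5.5000)


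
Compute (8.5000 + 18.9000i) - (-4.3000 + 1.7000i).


Real: 8.5 + 4.3 = 12.8
Imag: 18.9 - 1.7 = 17.2

12.8000 + 17.2000i


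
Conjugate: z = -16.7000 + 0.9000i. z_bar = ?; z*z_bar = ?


z_bar = -16.7000 - 0.9000i
z*z_bar = (-16.7)^2 + 0.9^2 = 278.89 + 0.81 = 279.7

z_bar = -16.7000 - 0.9000i, z*z_bar = 279.7


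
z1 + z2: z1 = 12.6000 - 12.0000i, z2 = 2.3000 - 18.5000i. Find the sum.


Real: 12.6 + 2.3 = 14.9
Imag: -12 - 18.5 = -30.5

14.9000 - 30.5000i


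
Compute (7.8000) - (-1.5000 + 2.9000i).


Real: 7.8 + 1.5 = 9.3
Imag: 0 - 2.9 = -2.9

9.3000 - 2.9000i


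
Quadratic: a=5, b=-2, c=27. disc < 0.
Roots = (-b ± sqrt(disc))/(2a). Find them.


disc = (-2)^2 - 4*5*27 = 4 - 540 = -536
sqrt(|disc|) = sqrt(536) = 23.1517
Real part = 2/(2*5) = 0.2000
Imag part = 23.1517/(2*5) = 2.3152

0.2000 ± 2.3152i


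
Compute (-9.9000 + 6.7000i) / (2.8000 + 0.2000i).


Conjugate of z2 = 2.8000 - 0.2000i
Numerator: (-9.9000 + 6.7000i)(2.8000 - 0.2000i) = -26.3800 + 20.7400i
Denominator: 2.8^2 + 0.2^2 = 7.88
Result = (-26.3800 + 20.7400i)/7.88

-3.3477 + 2.6320i


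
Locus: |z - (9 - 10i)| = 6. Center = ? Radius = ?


|z - z0| = r is a circle with center z0 and radius r.
Center = (9, -10), radius = 6

Circle with center (9, -10) and radius 6


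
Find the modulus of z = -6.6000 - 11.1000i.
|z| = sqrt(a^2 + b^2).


|z| = sqrt((-6.6)^2 + (-11.1)^2) = sqrt(43.56 + 123.21) = sqrt(166.77) = 12.9139

|z| = 12.9139


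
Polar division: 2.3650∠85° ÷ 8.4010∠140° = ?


r = 2.3650 / 8.4010 = 0.2815
theta = 85° - 140° = -55° = 305° (mod 360)

0.2815 cis(305°)


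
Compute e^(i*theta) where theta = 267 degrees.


cos(267°) = -0.0523
sin(267°) = -0.9986

e^(i*267°) = -0.0523 - 0.9986i


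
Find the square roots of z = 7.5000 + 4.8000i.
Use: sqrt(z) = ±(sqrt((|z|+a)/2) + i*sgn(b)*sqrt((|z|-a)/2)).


|z| = sqrt(56.25+23.04) = 8.9045
sqrt((|z|+a)/2) = sqrt((8.9045+7.5)/2) = sqrt(8.2022) = 2.8640
sqrt((|z|-a)/2) = sqrt((8.9045-7.5)/2) = sqrt(0.7022) = 0.8380

±(2.8640 + 0.8380i) i.e. 2.8640 + 0.8380i and -2.8640 - 0.8380i


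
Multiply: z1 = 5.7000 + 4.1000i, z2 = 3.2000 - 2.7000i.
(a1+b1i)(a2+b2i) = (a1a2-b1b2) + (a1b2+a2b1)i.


Real = 5.7*3.2 - 4.1*(-2.7) = 18.24 - (-11.07) = 29.31
Imag = 5.7*(-2.7) + 3.2*4.1 = -15.39 + 13.12 = -2.27

29.3100 - 2.2700i


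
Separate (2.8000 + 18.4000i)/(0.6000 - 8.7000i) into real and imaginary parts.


Multiply by conjugate: (2.8000 + 18.4000i)(0.6000 + 8.7000i) / (0.6^2 + (-8.7)^2)
Numerator real = 2.8*0.6 + 18.4*(-8.7) = -158.4
Numerator imag = 18.4*0.6 - 2.8*(-8.7) = 35.4
Denominator = 76.05
Re(z) = -158.4/76.05 = -2.0828
Im(z) = 35.4/76.05 = 0.4655

Re(z) = -2.0828, Im(z) = 0.4655


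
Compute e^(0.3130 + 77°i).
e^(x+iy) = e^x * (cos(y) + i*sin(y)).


e^0.3130 = 1.3675
cos(77°) = 0.22495
sin(77°) = 0.9744
Real = 1.3675*0.22495 = 0.3076
Imag = 1.3675*0.9744 = 1.3325

0.3076 + 1.3325i


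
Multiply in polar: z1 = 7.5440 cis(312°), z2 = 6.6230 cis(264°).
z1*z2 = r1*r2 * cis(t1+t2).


r = 7.5440 * 6.6230 = 49.9639
theta = 312° + 264° = 576° = 216° (mod 360)

49.9639 cis(216°)


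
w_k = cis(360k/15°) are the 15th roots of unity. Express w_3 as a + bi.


Angle = 360*3/15 = 72°
a = cos(72°) = 0.3090
b = sin(72°) = 0.9511

0.3090 + 0.9511i


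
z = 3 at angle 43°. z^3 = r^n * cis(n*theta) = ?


r^3 = 3^3 = 27
n*theta = 3*43° = 129° = 129° (mod 360)
a = 27*cos(129°) = -16.9917
b = 27*sin(129°) = 20.9829

27 cis(129°) = -16.9917 + 20.9829i


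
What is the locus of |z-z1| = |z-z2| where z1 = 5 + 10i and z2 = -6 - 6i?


Equal distances means the locus is the perpendicular bisector of z1 and z2.
Midpoint = ((5+(-6))/2, (10+(-6))/2) = (-0.5000, 2.0000)

Perpendicular bisector through (-0.5000, 2.0000)


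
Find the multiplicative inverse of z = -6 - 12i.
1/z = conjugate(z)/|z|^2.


|z|^2 = 36+144 = 180
1/z = (-6 + 12i)/180

1/z = -0.0333 + 0.0667i


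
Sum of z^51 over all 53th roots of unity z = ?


The roots are w_k = w^k with w = e^(2*pi*i/53), and (w^k)^51 = (w^51)^k.
So S = 1 + u + u^2 + ... + u^(52) with u = w^51.
51 = 0*53 + 51, so 51 is not a multiple of 53: u = w^51 ≠ 1 (w is a primitive 53th root), while u^53 = (w^53)^51 = 1.
Geometric series: S = (1 - u^53)/(1 - u) = (1 - 1)/(1 - u) = 0

S = 0


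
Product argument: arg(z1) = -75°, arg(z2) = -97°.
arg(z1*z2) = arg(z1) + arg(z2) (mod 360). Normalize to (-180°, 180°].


arg(z1*z2) = -75° - 97° = -172°
Normalized to (-180°, 180°]: -172°

-172°


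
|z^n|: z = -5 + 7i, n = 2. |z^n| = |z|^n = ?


|z| = sqrt(25+49) = sqrt(74) = 8.6023
|z^2| = |z|^2 = (sqrt(74))^2 = 74

|z^2| = 74


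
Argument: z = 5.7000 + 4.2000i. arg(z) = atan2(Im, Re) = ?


Re = 5.7, Im = 4.2
arg = atan2(4.2, 5.7) = 36.3844 degrees

arg(z) = 36.3844 degrees


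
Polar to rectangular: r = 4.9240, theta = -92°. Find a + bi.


a = 4.9240*cos(-92°) = 4.9240*(-0.0349) = -0.1718
b = 4.9240*sin(-92°) = 4.9240*(-0.9994) = -4.9210

-0.1718 - 4.9210i


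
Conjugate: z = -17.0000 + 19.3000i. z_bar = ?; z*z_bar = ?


z_bar = -17.0000 - 19.3000i
z*z_bar = (-17)^2 + 19.3^2 = 289 + 372.49 = 661.49

z_bar = -17.0000 - 19.3000i, z*z_bar = 661.49


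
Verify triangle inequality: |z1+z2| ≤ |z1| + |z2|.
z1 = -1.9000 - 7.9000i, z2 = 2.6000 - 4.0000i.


|z1| = sqrt((-1.9)^2 + (-7.9)^2) = sqrt(66.02) = 8.1253
|z2| = sqrt(2.6^2 + (-4)^2) = sqrt(22.76) = 4.7707
z1+z2 = 0.7000 - 11.9000i
|z1+z2| = sqrt(142.1) = 11.9206
|z1|+|z2| = 8.1253 + 4.7707 = 12.8960

|z1+z2| = 11.9206 ≤ |z1|+|z2| = 12.8960 (verified)


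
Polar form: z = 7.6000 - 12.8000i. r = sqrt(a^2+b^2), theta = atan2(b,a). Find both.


r = sqrt(57.76+163.84) = sqrt(221.6) = 14.8862
theta = atan2(-12.8, 7.6) = -59.3003 degrees

r = 14.8862, theta = -59.3003 degrees


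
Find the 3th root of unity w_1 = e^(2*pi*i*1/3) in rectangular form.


Angle = 360*1/3 = 120°
a = cos(120°) = -0.5000
b = sin(120°) = 0.8660

-0.5000 + 0.8660i


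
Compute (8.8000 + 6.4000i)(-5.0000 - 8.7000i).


Real = 8.8*(-5) - 6.4*(-8.7) = -44 - (-55.68) = 11.68
Imag = 8.8*(-8.7) - (5)*6.4 = -76.56 - (32) = -108.56

11.6800 - 108.5600i


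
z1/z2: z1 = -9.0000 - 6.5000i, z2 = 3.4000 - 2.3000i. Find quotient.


Conjugate of z2 = 3.4000 + 2.3000i
Numerator: (-9.0000 - 6.5000i)(3.4000 + 2.3000i) = -15.6500 - 42.8000i
Denominator: 3.4^2 + (-2.3)^2 = 16.85
Result = (-15.6500 - 42.8000i)/16.85

-0.9288 - 2.5401i


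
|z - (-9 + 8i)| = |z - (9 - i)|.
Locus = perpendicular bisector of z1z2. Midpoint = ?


Equal distances means the locus is the perpendicular bisector of z1 and z2.
Midpoint = ((-9+9)/2, (8+(-1))/2) = (0, 3.5000)

Perpendicular bisector through (0, 3.5000)


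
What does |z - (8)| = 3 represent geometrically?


|z - z0| = r is a circle with center z0 and radius r.
Center = (8, 0), radius = 3

Circle with center (8, 0) and radius 3


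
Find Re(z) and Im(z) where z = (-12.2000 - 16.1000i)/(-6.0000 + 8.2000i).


Multiply by conjugate: (-12.2000 - 16.1000i)(-6.0000 - 8.2000i) / ((-6)^2 + 8.2^2)
Numerator real = -12.2*(-6) - (16.1)*8.2 = -58.82
Numerator imag = -16.1*(-6) - (-12.2)*8.2 = 196.64
Denominator = 103.24
Re(z) = -58.82/103.24 = -0.5697
Im(z) = 196.64/103.24 = 1.9047

Re(z) = -0.5697, Im(z) = 1.9047


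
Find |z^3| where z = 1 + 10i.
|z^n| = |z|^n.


|z| = sqrt(1+100) = sqrt(101) = 10.0499
|z^3| = |z|^3 = (sqrt(101))^3 = 101*sqrt(101)

|z^3| = 101*sqrt(101) ≈ 1015.0374


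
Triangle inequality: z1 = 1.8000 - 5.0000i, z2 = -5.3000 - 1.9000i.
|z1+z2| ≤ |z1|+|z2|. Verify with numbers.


|z1| = sqrt(1.8^2 + (-5)^2) = sqrt(28.24) = 5.3141
|z2| = sqrt((-5.3)^2 + (-1.9)^2) = sqrt(31.7) = 5.6303
z1+z2 = -3.5000 - 6.9000i
|z1+z2| = sqrt(59.86) = 7.7369
|z1|+|z2| = 5.3141 + 5.6303 = 10.9444

|z1+z2| = 7.7369 ≤ |z1|+|z2| = 10.9444 (verified)


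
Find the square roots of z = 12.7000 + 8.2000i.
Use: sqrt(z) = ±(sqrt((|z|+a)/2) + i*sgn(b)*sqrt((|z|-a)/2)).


|z| = sqrt(161.29+67.24) = 15.1172
sqrt((|z|+a)/2) = sqrt((15.1172+12.7)/2) = sqrt(13.9086) = 3.7294
sqrt((|z|-a)/2) = sqrt((15.1172-12.7)/2) = sqrt(1.2086) = 1.0994

±(3.7294 + 1.0994i) i.e. 3.7294 + 1.0994i and -3.7294 - 1.0994i


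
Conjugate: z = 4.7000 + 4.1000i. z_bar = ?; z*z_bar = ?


z_bar = 4.7000 - 4.1000i
z*z_bar = 4.7^2 + 4.1^2 = 22.09 + 16.81 = 38.9

z_bar = 4.7000 - 4.1000i, z*z_bar = 38.9


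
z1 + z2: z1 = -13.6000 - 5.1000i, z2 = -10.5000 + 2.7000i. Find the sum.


Real: -13.6 - 10.5 = -24.1
Imag: -5.1 + 2.7 = -2.4

-24.1000 - 2.4000i


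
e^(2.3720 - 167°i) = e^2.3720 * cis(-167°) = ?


e^2.3720 = 10.7188
cos(-167°) = -0.97437
sin(-167°) = -0.22495
Real = 10.7188*(-0.97437) = -10.4441
Imag = 10.7188*(-0.22495) = -2.4112

-10.4441 - 2.4112i


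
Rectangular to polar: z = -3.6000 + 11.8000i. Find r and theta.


r = sqrt(12.96+139.24) = sqrt(152.2) = 12.3369
theta = atan2(11.8, -3.6) = 106.9661 degrees

r = 12.3369, theta = 106.9661 degrees


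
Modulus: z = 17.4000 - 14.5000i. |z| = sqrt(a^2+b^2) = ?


|z| = sqrt(17.4^2 + (-14.5)^2) = sqrt(302.76 + 210.25) = sqrt(513.01) = 22.6497

|z| = 22.6497


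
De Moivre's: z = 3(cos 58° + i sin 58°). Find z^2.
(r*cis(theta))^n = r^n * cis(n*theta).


r^2 = 3^2 = 9
n*theta = 2*58° = 116° = 116° (mod 360)
a = 9*cos(116°) = -3.9453
b = 9*sin(116°) = 8.0891

9 cis(116°) = -3.9453 + 8.0891i


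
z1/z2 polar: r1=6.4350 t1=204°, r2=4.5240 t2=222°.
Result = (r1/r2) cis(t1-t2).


r = 6.4350 / 4.5240 = 1.4224
theta = 204° - 222° = -18° = 342° (mod 360)

1.4224 cis(342°)


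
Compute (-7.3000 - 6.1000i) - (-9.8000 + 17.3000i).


Real: -7.3 + 9.8 = 2.5
Imag: -6.1 - 17.3 = -23.4

2.5000 - 23.4000i


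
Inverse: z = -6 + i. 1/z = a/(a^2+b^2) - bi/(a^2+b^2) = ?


|z|^2 = 36+1 = 37
1/z = (-6 - 1i)/37

1/z = -0.1622 - 0.0270i


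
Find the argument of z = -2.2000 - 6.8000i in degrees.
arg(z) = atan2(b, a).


Re = -2.2, Im = -6.8
arg = atan2(-6.8, -2.2) = -107.9279 degrees

arg(z) = -107.9279 degrees
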